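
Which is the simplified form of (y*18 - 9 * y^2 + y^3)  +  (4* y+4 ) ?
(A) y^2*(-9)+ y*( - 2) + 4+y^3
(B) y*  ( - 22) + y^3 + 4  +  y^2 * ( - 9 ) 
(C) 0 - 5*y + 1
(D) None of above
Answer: D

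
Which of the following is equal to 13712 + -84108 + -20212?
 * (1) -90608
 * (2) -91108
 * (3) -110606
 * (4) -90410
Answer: 1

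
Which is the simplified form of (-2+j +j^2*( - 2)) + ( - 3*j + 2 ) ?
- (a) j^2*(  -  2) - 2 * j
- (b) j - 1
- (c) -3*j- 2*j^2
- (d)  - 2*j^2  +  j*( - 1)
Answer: a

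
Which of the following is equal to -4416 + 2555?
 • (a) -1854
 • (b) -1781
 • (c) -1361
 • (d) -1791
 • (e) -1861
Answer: e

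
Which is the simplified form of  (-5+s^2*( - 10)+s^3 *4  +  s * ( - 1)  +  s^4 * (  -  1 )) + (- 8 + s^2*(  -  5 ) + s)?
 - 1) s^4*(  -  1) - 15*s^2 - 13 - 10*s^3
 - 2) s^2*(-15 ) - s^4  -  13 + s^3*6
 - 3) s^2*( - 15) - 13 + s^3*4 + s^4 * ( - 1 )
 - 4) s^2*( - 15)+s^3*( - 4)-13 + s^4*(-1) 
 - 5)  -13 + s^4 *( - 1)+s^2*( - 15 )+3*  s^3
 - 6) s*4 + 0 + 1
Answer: 3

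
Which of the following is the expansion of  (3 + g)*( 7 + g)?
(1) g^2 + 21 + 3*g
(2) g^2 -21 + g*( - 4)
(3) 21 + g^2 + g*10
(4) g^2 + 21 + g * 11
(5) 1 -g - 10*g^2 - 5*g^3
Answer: 3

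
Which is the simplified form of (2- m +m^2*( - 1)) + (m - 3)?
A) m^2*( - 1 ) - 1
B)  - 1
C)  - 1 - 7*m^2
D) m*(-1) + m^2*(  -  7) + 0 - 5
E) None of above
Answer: A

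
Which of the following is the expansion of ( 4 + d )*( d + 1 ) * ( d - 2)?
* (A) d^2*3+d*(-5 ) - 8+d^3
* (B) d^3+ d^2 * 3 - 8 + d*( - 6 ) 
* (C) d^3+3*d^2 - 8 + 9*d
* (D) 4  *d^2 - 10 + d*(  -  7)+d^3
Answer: B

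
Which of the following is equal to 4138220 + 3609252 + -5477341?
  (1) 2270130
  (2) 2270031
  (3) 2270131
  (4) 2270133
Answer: 3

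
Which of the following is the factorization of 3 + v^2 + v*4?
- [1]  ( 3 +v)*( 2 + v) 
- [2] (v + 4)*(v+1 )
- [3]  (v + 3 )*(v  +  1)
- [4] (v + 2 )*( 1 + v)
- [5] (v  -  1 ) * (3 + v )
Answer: 3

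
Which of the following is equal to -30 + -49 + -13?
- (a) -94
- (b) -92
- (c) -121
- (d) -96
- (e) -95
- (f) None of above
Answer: b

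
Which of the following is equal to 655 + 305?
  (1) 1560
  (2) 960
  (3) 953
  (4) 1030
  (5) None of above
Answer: 2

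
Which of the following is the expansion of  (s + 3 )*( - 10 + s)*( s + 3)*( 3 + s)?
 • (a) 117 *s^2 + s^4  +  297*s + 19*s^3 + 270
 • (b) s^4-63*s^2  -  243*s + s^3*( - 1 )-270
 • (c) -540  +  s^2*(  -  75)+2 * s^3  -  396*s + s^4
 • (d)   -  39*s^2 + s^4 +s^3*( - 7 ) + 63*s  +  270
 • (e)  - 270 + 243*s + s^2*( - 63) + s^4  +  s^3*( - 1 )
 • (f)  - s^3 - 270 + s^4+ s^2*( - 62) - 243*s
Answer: b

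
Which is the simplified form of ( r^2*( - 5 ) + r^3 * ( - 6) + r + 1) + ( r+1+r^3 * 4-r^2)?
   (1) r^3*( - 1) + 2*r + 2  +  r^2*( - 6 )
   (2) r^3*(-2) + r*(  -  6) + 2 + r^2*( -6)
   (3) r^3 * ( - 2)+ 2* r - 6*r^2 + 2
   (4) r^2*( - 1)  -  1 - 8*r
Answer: 3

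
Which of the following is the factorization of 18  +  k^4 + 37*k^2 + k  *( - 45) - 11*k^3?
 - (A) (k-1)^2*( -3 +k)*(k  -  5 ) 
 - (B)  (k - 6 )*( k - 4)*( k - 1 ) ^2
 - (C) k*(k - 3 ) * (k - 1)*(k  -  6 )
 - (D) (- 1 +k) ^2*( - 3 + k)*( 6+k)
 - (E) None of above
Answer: E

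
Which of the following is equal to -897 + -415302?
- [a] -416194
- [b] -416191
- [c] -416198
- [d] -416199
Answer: d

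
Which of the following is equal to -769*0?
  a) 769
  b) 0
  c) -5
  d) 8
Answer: b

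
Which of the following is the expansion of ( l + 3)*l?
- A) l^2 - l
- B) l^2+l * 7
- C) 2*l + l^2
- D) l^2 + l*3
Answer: D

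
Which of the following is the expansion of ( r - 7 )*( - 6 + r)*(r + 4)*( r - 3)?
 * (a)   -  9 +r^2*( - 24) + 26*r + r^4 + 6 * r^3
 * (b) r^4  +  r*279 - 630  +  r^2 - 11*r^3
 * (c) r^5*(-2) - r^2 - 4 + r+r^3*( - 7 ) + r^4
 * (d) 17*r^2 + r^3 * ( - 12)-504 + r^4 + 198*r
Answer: d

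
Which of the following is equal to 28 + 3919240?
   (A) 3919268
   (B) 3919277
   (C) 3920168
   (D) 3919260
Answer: A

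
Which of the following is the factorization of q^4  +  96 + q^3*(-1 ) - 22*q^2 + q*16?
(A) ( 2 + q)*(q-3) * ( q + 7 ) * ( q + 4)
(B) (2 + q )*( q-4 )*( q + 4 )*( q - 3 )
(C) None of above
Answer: B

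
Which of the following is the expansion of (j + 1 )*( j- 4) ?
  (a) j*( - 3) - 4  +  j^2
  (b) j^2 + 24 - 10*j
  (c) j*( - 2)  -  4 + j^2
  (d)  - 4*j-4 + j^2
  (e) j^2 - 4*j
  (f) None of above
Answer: a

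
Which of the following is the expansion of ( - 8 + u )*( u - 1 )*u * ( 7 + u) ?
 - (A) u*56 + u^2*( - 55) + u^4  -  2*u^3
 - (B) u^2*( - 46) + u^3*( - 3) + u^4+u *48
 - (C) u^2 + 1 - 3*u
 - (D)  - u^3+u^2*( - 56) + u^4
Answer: A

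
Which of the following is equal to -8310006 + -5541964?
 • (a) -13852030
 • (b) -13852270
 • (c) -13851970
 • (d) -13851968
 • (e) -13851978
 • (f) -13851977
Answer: c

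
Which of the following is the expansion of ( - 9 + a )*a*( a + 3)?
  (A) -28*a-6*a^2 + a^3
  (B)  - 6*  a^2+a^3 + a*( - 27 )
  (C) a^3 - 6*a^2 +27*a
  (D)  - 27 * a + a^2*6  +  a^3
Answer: B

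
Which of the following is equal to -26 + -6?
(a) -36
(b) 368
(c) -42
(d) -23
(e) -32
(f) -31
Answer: e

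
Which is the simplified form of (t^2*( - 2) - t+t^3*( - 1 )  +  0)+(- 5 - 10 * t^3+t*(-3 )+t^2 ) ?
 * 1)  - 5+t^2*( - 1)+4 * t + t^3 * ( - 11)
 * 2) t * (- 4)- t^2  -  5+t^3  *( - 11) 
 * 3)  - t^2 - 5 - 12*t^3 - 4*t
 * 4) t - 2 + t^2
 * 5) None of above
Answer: 2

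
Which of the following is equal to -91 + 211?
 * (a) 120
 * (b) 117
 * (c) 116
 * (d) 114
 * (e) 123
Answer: a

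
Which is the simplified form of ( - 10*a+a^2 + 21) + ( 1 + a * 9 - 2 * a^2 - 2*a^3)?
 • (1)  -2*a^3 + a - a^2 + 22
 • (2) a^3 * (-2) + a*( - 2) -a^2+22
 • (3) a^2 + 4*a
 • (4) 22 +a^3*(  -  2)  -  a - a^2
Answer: 4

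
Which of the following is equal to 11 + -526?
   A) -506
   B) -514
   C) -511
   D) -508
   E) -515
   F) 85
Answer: E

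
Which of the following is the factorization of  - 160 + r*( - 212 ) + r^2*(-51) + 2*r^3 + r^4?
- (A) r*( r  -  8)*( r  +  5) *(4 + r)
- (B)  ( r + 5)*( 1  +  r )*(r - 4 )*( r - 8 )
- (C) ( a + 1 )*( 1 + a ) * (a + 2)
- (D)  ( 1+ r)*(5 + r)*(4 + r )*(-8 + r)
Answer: D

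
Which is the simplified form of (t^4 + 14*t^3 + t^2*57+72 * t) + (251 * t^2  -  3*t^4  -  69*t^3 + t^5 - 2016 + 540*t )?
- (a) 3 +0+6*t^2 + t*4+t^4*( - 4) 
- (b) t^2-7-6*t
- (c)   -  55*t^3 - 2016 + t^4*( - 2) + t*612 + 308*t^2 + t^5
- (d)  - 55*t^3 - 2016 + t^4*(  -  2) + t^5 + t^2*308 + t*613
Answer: c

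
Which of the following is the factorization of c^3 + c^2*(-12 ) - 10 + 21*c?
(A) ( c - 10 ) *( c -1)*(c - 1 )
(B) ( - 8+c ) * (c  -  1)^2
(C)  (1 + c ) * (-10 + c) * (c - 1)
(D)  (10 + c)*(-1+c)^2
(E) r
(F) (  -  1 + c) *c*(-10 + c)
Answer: A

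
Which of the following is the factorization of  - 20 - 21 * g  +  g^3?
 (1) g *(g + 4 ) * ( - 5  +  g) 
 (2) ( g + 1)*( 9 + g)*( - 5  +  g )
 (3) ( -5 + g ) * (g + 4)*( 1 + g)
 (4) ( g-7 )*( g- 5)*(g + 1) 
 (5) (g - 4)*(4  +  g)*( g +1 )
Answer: 3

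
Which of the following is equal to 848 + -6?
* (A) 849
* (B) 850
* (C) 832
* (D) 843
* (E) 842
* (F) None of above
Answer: E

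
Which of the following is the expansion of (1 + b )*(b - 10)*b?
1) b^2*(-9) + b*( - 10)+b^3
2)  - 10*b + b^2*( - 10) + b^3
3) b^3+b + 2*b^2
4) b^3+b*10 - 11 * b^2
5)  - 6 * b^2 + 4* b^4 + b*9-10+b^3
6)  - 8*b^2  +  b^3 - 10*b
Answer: 1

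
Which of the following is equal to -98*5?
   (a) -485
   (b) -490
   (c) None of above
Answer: b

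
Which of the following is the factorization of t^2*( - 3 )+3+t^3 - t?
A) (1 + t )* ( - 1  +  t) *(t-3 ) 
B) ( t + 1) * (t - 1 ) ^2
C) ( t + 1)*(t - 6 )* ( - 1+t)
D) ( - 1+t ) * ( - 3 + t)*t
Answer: A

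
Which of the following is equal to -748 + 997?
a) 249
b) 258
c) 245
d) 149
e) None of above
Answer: a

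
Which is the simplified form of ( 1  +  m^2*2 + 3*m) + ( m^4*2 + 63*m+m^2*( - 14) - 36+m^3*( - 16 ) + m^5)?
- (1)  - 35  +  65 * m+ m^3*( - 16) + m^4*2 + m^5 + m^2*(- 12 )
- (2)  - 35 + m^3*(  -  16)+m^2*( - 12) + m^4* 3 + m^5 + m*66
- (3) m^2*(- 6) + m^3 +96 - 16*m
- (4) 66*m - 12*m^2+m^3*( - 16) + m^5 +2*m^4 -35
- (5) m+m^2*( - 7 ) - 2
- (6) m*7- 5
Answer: 4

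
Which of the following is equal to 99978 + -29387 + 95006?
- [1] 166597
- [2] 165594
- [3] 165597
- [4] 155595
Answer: 3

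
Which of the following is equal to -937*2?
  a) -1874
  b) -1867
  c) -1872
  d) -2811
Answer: a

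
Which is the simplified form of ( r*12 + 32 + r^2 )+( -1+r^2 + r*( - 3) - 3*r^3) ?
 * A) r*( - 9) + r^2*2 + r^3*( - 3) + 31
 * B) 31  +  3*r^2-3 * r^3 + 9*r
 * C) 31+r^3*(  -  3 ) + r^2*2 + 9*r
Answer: C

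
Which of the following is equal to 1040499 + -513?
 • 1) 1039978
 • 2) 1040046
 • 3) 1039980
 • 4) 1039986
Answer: 4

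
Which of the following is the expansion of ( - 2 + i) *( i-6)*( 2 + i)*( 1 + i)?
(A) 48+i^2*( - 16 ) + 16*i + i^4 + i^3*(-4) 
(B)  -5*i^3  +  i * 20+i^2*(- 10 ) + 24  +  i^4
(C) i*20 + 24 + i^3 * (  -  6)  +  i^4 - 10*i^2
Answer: B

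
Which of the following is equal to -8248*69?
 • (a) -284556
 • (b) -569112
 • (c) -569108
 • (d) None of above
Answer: b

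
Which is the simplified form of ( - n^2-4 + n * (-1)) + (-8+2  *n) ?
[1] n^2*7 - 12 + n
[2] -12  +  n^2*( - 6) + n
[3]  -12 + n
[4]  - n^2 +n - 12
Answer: 4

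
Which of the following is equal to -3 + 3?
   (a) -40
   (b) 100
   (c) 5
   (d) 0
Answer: d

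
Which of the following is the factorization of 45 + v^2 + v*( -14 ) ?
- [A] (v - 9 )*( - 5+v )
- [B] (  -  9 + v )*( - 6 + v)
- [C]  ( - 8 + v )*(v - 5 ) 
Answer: A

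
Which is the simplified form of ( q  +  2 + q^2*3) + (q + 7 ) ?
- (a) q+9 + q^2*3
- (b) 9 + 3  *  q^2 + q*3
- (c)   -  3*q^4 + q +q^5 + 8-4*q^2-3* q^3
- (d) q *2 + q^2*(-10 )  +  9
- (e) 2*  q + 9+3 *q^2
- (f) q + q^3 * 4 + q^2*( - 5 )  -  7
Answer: e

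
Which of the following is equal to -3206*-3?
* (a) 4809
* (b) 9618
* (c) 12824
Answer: b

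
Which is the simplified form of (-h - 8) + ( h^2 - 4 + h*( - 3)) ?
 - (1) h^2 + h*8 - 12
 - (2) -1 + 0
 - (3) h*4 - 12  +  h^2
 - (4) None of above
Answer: 4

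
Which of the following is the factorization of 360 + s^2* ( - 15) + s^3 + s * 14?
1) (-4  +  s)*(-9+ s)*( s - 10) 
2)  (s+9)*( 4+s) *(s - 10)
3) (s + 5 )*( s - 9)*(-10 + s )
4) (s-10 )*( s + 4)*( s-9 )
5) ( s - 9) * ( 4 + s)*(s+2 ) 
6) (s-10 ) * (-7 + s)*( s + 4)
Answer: 4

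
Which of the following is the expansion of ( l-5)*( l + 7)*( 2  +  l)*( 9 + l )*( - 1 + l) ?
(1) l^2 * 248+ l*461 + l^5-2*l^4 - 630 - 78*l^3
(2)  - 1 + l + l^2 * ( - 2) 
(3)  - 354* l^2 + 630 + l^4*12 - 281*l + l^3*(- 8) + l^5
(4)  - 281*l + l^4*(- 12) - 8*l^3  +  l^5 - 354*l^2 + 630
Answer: 3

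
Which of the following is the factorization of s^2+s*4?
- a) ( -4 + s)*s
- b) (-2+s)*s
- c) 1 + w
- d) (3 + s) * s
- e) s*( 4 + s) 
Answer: e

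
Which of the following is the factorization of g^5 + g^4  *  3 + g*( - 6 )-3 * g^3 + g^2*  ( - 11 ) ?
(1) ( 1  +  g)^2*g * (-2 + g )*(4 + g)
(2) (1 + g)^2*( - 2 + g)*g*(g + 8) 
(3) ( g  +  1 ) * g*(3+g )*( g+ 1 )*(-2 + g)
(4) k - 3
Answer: 3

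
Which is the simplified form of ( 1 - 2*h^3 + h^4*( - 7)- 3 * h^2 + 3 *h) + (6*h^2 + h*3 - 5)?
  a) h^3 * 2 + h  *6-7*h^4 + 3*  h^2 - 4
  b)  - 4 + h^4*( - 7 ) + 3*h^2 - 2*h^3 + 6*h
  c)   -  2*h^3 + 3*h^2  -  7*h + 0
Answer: b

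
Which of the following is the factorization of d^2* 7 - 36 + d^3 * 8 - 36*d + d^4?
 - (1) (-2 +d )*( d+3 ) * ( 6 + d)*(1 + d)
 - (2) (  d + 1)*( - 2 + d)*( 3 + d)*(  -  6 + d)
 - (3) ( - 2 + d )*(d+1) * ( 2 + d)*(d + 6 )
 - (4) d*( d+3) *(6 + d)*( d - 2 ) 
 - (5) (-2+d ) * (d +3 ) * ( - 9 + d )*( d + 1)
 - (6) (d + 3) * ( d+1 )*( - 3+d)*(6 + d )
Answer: 1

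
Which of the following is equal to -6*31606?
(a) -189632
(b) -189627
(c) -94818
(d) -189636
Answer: d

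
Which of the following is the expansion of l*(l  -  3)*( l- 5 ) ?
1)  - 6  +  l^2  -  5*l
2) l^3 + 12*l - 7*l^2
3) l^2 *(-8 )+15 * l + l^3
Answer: 3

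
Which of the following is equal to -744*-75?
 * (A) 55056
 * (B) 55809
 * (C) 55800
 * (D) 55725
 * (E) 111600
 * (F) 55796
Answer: C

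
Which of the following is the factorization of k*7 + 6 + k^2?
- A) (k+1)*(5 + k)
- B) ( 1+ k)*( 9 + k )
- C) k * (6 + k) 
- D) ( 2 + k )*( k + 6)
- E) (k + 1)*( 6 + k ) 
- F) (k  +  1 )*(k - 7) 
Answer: E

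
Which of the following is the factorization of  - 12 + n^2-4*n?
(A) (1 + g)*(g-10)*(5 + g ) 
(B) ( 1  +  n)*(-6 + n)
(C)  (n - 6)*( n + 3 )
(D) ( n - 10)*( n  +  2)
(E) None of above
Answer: E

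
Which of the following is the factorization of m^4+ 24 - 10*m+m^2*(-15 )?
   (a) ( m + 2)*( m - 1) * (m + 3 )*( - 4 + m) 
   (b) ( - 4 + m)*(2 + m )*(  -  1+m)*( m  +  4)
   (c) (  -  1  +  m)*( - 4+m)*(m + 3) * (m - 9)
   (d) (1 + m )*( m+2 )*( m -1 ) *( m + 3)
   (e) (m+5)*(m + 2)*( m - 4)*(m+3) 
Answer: a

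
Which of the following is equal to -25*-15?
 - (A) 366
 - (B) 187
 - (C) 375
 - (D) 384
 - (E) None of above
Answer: C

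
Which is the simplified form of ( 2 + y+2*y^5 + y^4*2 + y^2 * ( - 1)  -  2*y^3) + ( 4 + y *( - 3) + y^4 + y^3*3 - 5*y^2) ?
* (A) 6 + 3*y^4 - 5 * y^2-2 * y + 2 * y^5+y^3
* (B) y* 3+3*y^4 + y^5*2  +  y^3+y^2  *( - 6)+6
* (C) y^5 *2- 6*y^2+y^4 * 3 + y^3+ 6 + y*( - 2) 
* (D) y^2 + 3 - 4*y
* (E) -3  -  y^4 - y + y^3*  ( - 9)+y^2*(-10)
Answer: C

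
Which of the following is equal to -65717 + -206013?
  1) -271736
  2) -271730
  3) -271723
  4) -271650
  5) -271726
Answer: 2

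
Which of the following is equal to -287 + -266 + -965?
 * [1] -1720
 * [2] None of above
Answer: 2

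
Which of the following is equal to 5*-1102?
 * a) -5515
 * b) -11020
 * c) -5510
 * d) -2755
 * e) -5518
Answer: c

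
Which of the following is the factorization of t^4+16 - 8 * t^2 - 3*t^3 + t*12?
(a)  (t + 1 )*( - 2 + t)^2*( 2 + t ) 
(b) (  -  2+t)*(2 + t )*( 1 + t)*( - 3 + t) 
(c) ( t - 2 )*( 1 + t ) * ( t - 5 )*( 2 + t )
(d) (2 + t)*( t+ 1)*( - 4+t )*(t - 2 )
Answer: d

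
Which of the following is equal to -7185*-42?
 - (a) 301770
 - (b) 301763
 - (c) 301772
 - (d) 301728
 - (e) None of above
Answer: a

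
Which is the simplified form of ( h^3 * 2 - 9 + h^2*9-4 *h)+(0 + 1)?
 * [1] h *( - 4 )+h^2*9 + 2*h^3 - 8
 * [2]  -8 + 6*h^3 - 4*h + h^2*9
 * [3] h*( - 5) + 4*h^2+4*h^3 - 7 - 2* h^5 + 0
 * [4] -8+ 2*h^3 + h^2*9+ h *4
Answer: 1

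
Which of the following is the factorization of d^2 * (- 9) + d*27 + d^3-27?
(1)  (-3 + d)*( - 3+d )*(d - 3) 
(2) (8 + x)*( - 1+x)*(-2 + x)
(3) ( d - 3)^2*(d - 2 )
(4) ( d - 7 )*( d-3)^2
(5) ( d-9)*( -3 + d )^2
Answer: 1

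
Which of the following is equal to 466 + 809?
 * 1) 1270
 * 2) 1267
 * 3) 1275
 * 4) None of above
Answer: 3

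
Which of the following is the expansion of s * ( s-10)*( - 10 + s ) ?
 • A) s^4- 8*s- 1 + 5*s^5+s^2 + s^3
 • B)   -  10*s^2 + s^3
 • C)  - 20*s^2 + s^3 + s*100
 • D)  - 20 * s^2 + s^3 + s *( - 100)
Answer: C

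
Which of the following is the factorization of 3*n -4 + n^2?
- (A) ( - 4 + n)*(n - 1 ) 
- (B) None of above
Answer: B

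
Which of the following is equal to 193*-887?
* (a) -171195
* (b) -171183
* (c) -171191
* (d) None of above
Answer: c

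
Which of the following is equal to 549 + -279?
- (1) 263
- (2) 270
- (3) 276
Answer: 2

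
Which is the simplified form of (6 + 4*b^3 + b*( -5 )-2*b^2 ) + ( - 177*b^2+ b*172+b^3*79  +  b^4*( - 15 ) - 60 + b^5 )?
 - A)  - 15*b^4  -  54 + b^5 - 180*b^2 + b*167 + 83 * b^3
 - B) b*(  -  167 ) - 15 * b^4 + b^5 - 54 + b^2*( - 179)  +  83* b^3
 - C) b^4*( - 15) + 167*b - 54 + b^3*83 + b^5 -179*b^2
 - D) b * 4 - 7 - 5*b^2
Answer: C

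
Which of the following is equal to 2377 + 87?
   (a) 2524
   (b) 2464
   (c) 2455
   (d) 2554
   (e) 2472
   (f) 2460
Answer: b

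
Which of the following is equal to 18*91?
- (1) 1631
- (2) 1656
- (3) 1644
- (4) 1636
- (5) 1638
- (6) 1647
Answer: 5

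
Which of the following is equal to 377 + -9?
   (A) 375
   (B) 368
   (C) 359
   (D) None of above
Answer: B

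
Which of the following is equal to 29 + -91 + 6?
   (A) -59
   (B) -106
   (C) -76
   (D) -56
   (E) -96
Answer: D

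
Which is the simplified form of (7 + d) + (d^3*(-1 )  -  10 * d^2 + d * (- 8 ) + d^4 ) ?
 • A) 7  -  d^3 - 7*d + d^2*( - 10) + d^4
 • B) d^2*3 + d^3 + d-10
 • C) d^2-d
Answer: A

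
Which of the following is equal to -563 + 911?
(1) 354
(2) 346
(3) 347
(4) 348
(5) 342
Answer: 4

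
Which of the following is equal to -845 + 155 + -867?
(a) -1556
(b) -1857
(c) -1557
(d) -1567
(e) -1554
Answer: c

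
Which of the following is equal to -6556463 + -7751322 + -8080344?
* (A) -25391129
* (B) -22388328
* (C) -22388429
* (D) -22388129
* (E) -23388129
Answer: D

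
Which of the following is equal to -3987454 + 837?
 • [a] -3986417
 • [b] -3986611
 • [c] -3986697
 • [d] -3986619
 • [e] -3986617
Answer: e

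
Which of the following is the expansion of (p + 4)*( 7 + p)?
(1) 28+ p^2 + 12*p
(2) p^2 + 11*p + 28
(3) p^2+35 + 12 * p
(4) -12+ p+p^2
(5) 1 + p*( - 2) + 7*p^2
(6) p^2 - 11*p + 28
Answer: 2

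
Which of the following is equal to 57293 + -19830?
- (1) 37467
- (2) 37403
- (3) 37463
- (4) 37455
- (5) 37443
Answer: 3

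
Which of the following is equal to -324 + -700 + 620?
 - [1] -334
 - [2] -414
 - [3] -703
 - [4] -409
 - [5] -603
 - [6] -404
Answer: 6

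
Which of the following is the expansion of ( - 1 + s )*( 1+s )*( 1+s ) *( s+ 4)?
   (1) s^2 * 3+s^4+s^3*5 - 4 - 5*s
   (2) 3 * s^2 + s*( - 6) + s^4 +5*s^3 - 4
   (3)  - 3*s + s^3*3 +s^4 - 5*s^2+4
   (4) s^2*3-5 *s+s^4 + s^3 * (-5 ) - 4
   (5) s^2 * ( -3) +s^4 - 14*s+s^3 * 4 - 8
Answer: 1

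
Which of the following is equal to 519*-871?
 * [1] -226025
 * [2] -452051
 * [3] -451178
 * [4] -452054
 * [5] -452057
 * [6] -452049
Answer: 6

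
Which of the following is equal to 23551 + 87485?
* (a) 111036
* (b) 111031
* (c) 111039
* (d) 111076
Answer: a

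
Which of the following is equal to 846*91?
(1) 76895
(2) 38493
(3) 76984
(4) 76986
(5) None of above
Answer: 4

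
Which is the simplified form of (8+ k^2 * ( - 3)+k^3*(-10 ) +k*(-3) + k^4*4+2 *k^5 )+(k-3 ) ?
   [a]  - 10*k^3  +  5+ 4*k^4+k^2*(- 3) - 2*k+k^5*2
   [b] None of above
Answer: a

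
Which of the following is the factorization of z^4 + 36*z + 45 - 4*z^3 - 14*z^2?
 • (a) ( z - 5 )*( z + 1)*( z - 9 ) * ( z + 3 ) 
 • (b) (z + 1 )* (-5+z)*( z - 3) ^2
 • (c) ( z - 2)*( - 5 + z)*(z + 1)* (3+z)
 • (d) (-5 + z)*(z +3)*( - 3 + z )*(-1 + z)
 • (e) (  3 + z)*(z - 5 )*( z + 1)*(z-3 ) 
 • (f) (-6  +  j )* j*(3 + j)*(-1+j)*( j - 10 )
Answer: e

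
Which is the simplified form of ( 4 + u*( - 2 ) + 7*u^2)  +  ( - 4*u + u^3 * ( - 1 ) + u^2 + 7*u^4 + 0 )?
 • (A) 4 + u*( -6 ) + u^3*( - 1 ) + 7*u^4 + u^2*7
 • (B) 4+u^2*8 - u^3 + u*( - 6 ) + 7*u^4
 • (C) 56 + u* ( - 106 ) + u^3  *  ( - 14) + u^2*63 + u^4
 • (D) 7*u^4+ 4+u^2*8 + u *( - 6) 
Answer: B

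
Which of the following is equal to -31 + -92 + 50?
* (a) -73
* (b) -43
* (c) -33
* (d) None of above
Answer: a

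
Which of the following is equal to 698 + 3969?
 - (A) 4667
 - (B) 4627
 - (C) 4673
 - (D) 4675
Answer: A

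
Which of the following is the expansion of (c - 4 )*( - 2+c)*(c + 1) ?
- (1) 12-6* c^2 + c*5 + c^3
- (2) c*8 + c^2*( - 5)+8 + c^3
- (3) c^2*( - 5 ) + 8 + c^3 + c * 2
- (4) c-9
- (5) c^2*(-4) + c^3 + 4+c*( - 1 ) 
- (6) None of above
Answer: 3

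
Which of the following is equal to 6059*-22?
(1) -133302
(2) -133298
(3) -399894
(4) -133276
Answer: 2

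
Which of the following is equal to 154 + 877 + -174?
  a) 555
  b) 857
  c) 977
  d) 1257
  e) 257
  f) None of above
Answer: b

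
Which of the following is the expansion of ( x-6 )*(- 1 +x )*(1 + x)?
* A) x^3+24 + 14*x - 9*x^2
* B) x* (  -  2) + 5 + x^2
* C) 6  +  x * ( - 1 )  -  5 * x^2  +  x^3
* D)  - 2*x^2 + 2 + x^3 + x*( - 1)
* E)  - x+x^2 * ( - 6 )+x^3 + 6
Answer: E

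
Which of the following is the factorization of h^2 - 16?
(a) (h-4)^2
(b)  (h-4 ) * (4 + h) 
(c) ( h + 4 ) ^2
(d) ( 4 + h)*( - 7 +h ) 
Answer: b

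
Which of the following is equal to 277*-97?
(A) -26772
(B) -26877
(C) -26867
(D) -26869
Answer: D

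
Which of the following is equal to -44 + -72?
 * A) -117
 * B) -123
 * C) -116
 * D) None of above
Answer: C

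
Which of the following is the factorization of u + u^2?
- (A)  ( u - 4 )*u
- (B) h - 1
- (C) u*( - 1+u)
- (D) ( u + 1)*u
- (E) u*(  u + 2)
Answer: D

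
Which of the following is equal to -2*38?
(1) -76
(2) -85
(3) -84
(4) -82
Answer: 1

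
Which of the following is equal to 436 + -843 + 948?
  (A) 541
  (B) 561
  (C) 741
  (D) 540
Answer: A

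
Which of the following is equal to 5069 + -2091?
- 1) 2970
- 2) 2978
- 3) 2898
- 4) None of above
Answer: 2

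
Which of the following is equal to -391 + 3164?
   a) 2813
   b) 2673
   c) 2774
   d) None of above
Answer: d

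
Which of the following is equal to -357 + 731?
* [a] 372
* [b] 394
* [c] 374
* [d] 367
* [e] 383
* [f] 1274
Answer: c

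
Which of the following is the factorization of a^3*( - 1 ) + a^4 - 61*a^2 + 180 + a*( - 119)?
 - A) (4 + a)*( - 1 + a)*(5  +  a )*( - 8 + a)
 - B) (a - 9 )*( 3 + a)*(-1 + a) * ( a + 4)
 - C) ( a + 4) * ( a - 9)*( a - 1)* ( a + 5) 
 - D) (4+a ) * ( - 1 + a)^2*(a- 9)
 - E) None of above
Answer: C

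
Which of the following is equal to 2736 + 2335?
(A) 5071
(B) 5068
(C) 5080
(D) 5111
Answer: A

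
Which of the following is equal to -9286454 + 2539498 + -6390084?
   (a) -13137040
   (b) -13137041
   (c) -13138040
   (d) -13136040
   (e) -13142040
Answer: a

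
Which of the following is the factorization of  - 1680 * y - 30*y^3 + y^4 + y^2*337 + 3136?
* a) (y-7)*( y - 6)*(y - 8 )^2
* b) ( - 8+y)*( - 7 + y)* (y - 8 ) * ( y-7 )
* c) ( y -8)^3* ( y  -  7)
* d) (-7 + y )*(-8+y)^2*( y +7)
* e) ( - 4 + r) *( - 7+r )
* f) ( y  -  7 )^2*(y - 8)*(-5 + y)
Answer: b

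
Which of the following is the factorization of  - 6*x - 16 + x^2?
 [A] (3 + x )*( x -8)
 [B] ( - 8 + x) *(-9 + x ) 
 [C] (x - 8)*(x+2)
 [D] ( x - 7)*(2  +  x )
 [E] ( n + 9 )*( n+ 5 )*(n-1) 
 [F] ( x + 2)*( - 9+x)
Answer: C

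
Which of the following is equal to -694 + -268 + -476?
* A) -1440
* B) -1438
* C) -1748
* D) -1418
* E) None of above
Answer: B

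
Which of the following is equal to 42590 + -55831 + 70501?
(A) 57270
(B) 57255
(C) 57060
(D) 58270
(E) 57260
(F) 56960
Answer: E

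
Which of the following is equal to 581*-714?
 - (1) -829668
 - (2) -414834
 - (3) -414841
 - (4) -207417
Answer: 2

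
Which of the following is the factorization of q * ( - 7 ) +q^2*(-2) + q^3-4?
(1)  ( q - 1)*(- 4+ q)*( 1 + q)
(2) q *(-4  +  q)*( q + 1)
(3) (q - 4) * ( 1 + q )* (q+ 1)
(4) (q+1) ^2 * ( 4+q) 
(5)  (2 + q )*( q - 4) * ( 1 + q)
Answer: 3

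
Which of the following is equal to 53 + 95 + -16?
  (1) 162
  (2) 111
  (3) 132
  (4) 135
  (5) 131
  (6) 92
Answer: 3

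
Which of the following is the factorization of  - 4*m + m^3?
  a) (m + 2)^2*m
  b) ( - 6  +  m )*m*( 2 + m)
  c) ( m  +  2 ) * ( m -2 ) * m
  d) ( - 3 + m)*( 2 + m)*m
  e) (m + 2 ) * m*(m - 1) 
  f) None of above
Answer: c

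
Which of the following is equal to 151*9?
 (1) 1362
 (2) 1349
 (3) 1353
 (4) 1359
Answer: 4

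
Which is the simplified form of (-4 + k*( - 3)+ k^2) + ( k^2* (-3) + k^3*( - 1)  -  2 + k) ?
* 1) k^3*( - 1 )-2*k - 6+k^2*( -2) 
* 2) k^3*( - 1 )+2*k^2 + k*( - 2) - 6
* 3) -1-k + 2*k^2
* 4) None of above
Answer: 1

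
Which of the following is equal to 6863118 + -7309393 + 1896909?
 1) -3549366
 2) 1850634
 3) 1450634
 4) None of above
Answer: 3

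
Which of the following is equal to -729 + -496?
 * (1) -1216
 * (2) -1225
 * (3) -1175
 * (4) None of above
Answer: 2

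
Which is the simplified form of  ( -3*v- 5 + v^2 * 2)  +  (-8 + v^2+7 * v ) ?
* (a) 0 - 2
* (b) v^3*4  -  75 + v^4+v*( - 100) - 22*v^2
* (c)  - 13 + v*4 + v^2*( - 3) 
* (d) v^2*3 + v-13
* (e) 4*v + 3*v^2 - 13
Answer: e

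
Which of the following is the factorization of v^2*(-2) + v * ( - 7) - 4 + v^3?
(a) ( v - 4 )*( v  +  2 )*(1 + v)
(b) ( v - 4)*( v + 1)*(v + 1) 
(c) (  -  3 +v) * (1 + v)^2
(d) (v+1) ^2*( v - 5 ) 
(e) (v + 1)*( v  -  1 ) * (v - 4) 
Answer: b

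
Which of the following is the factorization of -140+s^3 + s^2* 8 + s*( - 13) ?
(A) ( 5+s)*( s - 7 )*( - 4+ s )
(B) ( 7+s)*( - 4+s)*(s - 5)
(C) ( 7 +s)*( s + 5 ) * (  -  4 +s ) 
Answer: C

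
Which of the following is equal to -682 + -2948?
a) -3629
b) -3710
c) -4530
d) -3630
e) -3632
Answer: d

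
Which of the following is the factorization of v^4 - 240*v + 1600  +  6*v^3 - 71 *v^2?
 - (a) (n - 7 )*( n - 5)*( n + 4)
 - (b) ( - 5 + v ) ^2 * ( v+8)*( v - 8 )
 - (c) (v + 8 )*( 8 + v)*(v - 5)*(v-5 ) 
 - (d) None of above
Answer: c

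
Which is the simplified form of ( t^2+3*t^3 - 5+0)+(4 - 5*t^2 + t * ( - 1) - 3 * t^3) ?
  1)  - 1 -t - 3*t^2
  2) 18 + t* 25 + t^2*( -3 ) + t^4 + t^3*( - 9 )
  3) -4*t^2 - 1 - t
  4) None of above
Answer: 3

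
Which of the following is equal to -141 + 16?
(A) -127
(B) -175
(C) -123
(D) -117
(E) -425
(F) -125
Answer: F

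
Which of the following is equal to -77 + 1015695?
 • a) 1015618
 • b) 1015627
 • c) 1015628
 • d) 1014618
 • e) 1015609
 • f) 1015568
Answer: a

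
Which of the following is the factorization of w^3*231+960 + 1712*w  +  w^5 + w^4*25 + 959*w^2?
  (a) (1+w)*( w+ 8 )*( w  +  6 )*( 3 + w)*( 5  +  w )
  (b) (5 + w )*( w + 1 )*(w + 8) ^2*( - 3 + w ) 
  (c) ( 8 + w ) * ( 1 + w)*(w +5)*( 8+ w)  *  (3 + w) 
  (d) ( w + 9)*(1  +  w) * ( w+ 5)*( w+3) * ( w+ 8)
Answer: c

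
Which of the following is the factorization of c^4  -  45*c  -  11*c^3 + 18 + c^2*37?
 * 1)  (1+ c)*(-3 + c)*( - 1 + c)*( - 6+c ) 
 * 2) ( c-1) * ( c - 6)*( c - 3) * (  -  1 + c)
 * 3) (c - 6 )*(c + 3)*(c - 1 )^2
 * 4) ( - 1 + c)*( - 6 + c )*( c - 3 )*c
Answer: 2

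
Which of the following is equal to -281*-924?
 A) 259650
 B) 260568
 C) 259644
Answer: C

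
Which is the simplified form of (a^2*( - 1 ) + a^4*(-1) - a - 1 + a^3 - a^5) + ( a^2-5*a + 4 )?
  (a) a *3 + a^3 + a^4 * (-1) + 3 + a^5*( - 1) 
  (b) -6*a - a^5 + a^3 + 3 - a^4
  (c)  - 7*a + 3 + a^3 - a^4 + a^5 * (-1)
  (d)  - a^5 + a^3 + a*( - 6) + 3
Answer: b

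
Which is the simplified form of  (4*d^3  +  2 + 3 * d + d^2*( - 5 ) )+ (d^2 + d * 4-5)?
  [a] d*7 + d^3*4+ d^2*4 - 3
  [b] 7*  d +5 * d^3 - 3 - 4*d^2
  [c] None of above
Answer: c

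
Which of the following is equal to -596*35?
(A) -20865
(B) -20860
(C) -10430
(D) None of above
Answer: B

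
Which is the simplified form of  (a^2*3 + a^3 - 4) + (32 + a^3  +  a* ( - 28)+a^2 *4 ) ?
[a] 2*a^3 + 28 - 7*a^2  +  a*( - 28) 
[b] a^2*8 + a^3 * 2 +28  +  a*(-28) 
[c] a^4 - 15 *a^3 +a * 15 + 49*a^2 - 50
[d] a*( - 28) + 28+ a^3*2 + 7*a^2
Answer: d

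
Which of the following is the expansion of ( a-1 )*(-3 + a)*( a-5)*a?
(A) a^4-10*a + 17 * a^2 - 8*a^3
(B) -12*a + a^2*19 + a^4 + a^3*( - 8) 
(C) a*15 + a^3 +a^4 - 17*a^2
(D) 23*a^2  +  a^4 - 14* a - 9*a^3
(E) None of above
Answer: E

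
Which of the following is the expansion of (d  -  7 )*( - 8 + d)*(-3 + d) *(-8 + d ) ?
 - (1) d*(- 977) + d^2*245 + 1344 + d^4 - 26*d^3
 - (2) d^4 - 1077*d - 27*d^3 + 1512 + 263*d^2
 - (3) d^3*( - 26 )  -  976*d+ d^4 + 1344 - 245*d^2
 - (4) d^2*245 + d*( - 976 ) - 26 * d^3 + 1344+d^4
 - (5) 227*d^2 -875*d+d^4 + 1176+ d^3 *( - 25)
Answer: 4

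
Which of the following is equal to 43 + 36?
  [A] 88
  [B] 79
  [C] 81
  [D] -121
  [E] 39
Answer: B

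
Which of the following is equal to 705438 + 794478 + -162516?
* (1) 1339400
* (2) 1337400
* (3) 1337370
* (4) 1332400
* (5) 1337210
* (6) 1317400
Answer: 2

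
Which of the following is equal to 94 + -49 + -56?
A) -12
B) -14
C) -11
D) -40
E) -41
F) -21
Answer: C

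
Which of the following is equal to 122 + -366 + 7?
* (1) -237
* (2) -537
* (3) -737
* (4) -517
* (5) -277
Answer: 1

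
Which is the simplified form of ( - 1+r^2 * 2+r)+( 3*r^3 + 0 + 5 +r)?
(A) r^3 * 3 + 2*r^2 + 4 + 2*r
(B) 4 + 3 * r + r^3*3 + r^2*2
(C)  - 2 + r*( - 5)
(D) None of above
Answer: A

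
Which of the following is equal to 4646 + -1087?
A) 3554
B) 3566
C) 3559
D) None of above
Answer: C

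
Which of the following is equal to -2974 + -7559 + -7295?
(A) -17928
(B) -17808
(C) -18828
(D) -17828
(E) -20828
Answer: D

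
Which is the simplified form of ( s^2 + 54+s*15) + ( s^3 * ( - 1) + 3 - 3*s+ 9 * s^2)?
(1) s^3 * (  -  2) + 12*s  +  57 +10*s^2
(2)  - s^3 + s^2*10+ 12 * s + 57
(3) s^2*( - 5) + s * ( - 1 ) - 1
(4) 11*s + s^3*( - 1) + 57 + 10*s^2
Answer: 2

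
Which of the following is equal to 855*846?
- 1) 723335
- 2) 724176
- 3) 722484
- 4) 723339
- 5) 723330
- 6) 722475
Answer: 5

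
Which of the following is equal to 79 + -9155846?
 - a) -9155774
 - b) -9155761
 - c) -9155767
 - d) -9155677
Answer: c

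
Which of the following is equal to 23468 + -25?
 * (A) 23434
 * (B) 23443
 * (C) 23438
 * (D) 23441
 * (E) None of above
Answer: B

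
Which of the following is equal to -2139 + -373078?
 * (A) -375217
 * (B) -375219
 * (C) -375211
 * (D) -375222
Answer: A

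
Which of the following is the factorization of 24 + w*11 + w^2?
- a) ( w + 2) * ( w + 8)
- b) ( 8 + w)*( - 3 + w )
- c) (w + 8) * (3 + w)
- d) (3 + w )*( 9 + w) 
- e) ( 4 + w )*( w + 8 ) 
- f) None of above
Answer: c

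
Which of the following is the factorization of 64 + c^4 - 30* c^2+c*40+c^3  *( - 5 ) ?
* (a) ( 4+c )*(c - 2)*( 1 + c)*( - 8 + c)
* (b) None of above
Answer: a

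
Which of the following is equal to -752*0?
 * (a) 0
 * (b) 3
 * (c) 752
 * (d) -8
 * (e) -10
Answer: a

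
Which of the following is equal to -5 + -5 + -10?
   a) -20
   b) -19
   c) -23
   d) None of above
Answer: a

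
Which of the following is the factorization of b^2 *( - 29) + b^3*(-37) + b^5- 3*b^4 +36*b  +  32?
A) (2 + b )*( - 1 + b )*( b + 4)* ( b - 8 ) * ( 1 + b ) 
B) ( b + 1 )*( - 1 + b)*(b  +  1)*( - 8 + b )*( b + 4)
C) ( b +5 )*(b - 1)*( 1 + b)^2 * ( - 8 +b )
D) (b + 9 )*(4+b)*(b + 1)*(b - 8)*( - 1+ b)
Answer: B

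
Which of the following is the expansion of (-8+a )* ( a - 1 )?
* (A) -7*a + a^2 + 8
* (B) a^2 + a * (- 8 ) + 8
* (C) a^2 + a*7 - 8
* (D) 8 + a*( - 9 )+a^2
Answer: D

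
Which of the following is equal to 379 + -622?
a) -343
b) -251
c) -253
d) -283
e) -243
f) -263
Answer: e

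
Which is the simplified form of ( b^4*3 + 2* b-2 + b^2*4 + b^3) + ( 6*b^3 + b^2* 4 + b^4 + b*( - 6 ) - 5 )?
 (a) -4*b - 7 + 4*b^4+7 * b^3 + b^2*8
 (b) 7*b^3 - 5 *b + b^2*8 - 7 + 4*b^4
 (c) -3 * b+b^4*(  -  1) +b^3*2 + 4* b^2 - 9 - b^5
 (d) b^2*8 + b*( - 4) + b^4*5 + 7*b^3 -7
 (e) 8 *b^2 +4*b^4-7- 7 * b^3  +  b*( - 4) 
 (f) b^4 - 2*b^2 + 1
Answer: a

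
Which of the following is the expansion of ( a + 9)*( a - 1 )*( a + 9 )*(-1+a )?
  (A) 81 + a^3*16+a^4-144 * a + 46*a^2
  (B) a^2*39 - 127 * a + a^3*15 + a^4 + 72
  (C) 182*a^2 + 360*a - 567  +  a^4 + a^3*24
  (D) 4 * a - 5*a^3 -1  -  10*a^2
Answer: A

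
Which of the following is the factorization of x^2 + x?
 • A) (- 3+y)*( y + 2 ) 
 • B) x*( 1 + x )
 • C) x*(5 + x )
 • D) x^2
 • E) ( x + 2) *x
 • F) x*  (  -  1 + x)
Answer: B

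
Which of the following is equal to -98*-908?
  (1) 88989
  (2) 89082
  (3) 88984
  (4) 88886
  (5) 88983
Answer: 3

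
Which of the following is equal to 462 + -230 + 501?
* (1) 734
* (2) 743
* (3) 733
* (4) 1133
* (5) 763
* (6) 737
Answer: 3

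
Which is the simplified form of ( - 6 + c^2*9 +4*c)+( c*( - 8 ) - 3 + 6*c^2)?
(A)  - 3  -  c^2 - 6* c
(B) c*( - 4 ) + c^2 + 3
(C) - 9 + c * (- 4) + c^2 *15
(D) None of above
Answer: C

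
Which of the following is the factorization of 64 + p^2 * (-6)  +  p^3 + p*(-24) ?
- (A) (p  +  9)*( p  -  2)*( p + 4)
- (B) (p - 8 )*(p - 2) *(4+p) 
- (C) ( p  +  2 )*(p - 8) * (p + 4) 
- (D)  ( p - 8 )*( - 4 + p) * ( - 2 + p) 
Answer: B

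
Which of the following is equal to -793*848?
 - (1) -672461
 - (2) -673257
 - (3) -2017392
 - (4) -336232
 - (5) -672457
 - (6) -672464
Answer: 6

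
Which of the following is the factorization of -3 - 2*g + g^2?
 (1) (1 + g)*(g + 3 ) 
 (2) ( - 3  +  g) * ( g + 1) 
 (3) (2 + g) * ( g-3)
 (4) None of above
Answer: 2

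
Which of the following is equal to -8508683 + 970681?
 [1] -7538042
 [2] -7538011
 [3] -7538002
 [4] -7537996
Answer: 3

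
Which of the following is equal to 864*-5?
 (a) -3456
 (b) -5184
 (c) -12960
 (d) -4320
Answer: d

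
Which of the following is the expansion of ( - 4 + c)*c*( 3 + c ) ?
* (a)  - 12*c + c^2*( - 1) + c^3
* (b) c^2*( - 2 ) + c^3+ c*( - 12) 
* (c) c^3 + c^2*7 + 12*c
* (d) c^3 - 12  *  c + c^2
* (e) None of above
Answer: a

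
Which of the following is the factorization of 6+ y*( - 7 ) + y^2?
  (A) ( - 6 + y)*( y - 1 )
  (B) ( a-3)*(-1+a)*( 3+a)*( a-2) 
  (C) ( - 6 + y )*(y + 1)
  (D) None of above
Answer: A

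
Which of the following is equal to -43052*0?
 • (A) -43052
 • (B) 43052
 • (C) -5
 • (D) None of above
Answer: D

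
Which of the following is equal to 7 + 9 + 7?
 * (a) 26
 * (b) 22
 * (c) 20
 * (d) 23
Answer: d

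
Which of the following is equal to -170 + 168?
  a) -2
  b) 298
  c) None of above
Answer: a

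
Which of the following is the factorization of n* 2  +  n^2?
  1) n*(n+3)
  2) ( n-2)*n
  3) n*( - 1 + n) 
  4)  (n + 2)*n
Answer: 4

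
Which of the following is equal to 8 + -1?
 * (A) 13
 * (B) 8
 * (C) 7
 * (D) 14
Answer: C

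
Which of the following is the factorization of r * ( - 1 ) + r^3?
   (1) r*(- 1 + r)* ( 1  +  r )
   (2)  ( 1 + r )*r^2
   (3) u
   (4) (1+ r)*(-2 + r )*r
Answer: 1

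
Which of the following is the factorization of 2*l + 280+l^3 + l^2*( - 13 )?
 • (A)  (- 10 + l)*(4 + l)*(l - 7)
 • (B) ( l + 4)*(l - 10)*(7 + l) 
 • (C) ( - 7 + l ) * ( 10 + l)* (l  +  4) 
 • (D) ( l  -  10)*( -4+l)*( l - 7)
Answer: A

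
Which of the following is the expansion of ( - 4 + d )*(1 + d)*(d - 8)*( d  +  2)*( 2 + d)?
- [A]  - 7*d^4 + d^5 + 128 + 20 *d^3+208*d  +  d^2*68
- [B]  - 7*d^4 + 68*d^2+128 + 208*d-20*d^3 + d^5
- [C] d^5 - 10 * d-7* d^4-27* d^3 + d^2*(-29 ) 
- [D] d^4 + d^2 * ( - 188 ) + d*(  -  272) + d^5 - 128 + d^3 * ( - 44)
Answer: B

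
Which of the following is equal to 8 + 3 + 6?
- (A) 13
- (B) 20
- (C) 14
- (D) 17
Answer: D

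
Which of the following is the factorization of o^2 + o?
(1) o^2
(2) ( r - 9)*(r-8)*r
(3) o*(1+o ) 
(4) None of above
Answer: 3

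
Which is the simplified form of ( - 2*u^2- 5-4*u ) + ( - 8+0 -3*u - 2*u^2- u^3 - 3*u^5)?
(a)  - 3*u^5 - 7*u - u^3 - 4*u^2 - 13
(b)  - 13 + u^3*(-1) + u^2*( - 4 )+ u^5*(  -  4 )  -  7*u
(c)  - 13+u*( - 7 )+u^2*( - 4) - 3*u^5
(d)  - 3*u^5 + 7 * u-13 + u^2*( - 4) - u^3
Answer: a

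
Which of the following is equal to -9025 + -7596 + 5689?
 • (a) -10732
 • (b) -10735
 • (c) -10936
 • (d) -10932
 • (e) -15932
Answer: d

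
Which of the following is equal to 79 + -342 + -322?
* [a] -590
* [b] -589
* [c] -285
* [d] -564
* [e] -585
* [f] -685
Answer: e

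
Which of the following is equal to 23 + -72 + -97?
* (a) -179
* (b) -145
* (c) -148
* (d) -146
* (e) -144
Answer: d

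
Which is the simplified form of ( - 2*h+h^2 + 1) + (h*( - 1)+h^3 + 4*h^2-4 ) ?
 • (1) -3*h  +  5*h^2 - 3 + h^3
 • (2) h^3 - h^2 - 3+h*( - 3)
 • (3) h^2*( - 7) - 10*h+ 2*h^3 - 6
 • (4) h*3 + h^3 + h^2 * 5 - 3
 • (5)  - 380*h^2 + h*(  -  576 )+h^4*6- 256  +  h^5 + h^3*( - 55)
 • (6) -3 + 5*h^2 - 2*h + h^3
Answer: 1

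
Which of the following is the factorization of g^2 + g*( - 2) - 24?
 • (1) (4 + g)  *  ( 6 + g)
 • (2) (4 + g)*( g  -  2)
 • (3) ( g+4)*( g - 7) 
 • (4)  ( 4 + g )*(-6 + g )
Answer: 4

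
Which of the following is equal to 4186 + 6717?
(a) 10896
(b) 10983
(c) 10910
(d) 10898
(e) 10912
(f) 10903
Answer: f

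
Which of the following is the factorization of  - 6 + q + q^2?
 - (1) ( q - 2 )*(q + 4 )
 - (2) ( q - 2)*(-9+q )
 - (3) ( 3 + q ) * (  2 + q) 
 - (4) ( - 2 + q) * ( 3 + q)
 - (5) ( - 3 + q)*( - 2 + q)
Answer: 4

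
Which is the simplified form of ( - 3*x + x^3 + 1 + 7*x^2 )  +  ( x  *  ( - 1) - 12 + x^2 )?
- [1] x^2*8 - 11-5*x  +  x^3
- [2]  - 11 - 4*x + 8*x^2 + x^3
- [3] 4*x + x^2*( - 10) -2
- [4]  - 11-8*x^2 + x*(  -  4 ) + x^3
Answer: 2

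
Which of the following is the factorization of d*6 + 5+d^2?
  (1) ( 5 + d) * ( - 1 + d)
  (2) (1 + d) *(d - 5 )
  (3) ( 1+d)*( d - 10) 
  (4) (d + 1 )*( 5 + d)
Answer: 4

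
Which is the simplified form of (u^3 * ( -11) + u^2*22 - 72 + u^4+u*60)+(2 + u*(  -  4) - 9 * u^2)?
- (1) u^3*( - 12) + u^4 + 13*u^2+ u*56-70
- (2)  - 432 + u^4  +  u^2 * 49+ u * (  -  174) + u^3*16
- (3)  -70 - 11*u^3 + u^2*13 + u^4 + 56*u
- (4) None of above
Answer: 3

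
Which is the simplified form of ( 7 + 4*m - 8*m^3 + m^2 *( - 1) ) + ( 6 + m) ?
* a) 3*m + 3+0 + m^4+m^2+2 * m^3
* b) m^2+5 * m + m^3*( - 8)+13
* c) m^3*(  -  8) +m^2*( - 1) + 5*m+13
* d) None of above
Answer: c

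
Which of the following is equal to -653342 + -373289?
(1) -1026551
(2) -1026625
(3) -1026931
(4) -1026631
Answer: 4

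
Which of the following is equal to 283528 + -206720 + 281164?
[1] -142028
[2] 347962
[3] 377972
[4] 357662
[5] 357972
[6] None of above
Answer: 5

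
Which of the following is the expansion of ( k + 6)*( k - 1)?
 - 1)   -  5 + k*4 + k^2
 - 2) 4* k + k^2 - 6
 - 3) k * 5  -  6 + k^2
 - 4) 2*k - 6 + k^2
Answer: 3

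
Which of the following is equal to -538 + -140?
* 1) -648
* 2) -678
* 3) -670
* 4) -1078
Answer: 2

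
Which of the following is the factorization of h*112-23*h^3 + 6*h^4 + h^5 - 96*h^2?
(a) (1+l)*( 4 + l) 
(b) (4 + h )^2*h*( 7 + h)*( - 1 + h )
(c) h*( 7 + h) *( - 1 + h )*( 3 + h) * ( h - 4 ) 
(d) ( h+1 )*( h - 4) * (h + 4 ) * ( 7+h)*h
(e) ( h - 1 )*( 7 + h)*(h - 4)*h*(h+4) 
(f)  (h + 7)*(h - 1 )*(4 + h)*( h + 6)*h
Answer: e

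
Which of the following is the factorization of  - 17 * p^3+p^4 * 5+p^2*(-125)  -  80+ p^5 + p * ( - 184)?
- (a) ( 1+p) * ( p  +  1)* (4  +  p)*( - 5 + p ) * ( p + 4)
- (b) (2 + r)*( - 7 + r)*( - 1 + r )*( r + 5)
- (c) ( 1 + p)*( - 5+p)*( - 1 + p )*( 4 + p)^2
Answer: a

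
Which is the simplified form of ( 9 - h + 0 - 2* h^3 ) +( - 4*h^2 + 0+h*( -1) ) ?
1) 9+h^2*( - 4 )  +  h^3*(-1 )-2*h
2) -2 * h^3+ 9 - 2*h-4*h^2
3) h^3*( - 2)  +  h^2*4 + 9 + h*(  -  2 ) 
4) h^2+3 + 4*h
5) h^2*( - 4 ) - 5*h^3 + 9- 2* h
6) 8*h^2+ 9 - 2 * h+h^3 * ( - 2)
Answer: 2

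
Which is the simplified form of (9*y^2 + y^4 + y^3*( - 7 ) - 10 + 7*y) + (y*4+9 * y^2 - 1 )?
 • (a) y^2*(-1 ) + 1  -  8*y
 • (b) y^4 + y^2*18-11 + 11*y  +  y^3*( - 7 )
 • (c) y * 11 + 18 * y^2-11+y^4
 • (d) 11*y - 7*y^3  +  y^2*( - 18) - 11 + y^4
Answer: b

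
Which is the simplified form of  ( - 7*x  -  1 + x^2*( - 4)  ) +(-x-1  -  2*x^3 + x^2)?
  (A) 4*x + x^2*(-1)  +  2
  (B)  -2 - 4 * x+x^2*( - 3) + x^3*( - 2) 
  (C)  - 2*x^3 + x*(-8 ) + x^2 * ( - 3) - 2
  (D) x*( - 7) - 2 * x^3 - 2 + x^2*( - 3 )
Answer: C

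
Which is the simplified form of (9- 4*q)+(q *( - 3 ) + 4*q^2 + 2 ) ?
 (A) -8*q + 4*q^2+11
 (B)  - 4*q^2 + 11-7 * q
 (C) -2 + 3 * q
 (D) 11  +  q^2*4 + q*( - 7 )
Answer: D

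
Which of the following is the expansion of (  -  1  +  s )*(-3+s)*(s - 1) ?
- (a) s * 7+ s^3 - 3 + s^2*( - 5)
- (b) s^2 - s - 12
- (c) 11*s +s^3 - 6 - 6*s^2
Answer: a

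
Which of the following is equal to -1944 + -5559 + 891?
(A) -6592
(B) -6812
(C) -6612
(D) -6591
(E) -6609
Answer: C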